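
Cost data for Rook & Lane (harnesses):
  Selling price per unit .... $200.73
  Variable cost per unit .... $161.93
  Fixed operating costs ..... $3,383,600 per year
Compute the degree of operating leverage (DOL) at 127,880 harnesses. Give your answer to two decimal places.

At 127,880 units, contribution = 127,880 × $38.80 = $4,961,744.00.
Subtracting fixed costs: EBIT = $4,961,744.00 − $3,383,600 = $1,578,144.00.
So DOL = total CM / EBIT = $4,961,744.00 / $1,578,144.00 = 3.1440.

3.14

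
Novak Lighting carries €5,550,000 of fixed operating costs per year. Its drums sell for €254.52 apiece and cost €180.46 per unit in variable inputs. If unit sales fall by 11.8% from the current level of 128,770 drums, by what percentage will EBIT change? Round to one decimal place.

Contribution at this volume is 128,770 × €74.06 = €9,536,706.20.
Subtracting fixed costs: EBIT = €9,536,706.20 − €5,550,000 = €3,986,706.20.
So DOL = total CM / EBIT = €9,536,706.20 / €3,986,706.20 = 2.3921.
%ΔEBIT = DOL × %ΔSales = 2.3921 × -11.8% = -28.2%.

-28.2%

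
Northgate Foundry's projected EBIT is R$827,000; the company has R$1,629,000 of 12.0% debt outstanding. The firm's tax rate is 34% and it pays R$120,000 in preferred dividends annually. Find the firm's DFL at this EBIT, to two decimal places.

1.84

Interest = R$195,480.00.
Pre-tax preferred-dividend burden = R$120,000 ÷ (1 − 0.34) = R$181,818.18.
DFL = EBIT ÷ [EBIT − I − D_p/(1−t)] = R$827,000 ÷ [R$827,000 − R$195,480.00 − R$181,818.18] = R$827,000 ÷ R$449,701.82 = 1.8390.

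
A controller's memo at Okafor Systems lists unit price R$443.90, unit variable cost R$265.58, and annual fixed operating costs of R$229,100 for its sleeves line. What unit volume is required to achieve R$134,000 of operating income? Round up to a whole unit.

Contribution margin per unit = R$443.90 − R$265.58 = R$178.32.
Units = (FC + target) / CM = (R$229,100 + R$134,000) / R$178.32 = 2,036.23, so 2,037 sleeves.

2,037 sleeves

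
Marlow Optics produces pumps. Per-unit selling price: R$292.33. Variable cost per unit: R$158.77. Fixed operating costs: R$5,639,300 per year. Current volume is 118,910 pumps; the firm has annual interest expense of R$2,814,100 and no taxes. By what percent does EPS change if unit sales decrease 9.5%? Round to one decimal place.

-20.3%

At 118,910 units, contribution = 118,910 × R$133.56 = R$15,881,619.60.
Operating income = contribution − fixed costs = R$15,881,619.60 − R$5,639,300 = R$10,242,319.60.
After interest of R$2,814,100.00, pre-tax earnings = R$7,428,219.60.
Degree of combined leverage = contribution ÷ (EBIT − I) = R$15,881,619.60 ÷ R$7,428,219.60 = 2.1380.
EPS therefore changes by 2.1380 × (-9.5%) = -20.3%.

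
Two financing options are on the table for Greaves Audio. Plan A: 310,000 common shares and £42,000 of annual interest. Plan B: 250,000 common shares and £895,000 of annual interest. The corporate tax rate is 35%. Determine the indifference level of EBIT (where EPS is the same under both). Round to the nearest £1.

At indifference, (EBIT − 42,000)(1 − t)/310,000 = (EBIT − 895,000)(1 − t)/250,000.
The (1 − t) factor cancels: (EBIT − 42,000) × 250,000 = (EBIT − 895,000) × 310,000.
Solving, EBIT = (895,000·310,000 − 42,000·250,000) / (310,000 − 250,000) = 266,950,000,000 / 60,000 = 4,449,166.67.

£4,449,167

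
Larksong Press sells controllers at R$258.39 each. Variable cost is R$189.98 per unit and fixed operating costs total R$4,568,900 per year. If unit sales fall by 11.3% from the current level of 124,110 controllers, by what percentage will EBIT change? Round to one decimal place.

Contribution at this volume is 124,110 × R$68.41 = R$8,490,365.10.
Operating income = contribution − fixed costs = R$8,490,365.10 − R$4,568,900 = R$3,921,465.10.
Degree of operating leverage = R$8,490,365.10 / R$3,921,465.10 = 2.1651.
So EBIT moves 2.1651 × (-11.3%) = -24.5%.

-24.5%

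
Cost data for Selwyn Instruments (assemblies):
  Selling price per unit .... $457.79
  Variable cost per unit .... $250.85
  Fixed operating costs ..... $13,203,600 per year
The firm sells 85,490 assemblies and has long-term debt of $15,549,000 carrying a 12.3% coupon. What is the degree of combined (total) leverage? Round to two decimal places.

At 85,490 units, contribution = 85,490 × $206.94 = $17,691,300.60.
EBIT = $17,691,300.60 − $13,203,600 = $4,487,700.60. Interest = $1,912,527.00.
DOL = $17,691,300.60 ÷ $4,487,700.60 = 3.9422; DFL = $4,487,700.60 ÷ $2,575,173.60 = 1.7427.
DCL = DOL × DFL = 3.9422 × 1.7427 = 6.8701.

6.87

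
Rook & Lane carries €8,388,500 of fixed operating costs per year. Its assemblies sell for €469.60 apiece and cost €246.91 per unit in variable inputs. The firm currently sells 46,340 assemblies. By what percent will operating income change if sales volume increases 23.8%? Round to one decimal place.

+127.2%

Total contribution margin = 46,340 × €222.69 = €10,319,454.60.
EBIT = €10,319,454.60 − €8,388,500 = €1,930,954.60.
So DOL = total CM / EBIT = €10,319,454.60 / €1,930,954.60 = 5.3442.
Operating income changes by 5.3442 × +23.8% = +127.2%.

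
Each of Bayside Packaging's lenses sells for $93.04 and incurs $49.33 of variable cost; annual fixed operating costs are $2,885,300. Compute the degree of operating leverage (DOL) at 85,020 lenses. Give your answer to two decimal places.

At 85,020 units, contribution = 85,020 × $43.71 = $3,716,224.20.
Subtracting fixed costs: EBIT = $3,716,224.20 − $2,885,300 = $830,924.20.
So DOL = total CM / EBIT = $3,716,224.20 / $830,924.20 = 4.4724.

4.47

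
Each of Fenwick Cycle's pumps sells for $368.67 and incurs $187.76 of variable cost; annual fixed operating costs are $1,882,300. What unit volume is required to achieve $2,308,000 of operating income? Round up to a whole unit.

23,163 pumps

Contribution margin per unit = $368.67 − $187.76 = $180.91.
Required volume = (fixed costs + target profit) ÷ CM = ($1,882,300 + $2,308,000) ÷ $180.91 = 23,162.35, so 23,163 pumps.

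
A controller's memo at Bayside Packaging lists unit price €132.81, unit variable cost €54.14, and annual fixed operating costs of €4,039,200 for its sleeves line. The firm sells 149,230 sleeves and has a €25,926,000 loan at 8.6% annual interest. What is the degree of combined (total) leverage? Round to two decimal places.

At 149,230 units, contribution = 149,230 × €78.67 = €11,739,924.10.
Operating income = contribution − fixed costs = €11,739,924.10 − €4,039,200 = €7,700,724.10. Interest = €2,229,636.00, so EBIT − I = €5,471,088.10.
DCL = contribution ÷ (EBIT − I) = €11,739,924.10 ÷ €5,471,088.10 = 2.1458.

2.15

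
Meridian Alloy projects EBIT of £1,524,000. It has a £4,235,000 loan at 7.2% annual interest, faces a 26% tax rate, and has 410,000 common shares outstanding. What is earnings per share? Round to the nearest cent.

£2.20

Pre-tax income = £1,524,000 − £304,920.00 = £1,219,080.00.
Net income = £1,219,080.00 × (1 − 0.26) = £902,119.20.
Per share: £902,119.20 / 410,000 shares = £2.20.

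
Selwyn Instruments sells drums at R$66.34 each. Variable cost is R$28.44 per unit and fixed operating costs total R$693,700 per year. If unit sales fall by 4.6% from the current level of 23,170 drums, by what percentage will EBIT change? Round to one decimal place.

At 23,170 units, contribution = 23,170 × R$37.90 = R$878,143.00.
Subtracting fixed costs: EBIT = R$878,143.00 − R$693,700 = R$184,443.00.
DOL = contribution ÷ EBIT = R$878,143.00 ÷ R$184,443.00 = 4.7611.
%ΔEBIT = DOL × %ΔSales = 4.7611 × -4.6% = -21.9%.

-21.9%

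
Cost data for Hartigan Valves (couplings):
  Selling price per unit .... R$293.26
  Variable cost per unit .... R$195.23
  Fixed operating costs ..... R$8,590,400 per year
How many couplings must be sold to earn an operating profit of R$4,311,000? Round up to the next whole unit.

Each unit contributes R$293.26 − R$195.23 = R$98.03.
Need Q such that Q × R$98.03 − R$8,590,400 = R$4,311,000, i.e. Q = R$12,901,400 / R$98.03 = 131,606.65 → 131,607.

131,607 couplings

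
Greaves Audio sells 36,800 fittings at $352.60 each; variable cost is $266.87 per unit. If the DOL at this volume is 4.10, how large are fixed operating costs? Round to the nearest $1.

$2,385,385

Total contribution margin = 36,800 × $85.73 = $3,154,864.00.
Since DOL = CM ÷ EBIT, EBIT = $3,154,864.00 ÷ 4.10 = $769,479.02.
And FC = contribution − EBIT = $3,154,864.00 − $769,479.02 = $2,385,385.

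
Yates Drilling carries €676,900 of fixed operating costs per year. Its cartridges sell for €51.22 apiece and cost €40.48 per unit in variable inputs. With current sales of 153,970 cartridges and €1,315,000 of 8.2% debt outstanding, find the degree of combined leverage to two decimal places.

Contribution at this volume is 153,970 × €10.74 = €1,653,637.80.
Subtracting fixed costs: EBIT = €1,653,637.80 − €676,900 = €976,737.80. Interest = €107,830.00.
DOL = €1,653,637.80 ÷ €976,737.80 = 1.6930; DFL = €976,737.80 ÷ €868,907.80 = 1.1241.
DCL = DOL × DFL = 1.6930 × 1.1241 = 1.9031.

1.90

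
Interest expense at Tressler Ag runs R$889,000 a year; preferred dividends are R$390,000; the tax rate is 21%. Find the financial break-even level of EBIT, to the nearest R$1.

Grossing the preferred dividend up to pre-tax terms: R$390,000 / (1 − 0.21) = R$493,670.89.
Financial break-even EBIT = interest + D_p ÷ (1 − t) = R$889,000 + R$493,670.89 = R$1,382,670.89.

R$1,382,671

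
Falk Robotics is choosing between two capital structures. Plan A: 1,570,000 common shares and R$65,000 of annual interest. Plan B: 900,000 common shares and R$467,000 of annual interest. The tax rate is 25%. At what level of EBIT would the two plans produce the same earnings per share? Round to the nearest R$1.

Set EPS_A = EPS_B: (EBIT − R$65,000)(1 − 0.25) ÷ 1,570,000 = (EBIT − R$467,000)(1 − 0.25) ÷ 900,000.
The (1 − t) factor cancels: (EBIT − 65,000) × 900,000 = (EBIT − 467,000) × 1,570,000.
EBIT × (1,570,000 − 900,000) = 467,000 × 1,570,000 − 65,000 × 900,000 = 674,690,000,000, so EBIT = 674,690,000,000 ÷ 670,000 = 1,007,000.00.

R$1,007,000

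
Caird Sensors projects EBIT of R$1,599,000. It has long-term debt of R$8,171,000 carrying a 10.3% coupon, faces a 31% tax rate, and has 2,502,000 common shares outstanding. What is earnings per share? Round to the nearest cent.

Pre-tax income = R$1,599,000 − R$841,613.00 = R$757,387.00.
After tax at 31%: net income = R$757,387.00 × 0.69 = R$522,597.03.
Per share: R$522,597.03 / 2,502,000 shares = R$0.21.

R$0.21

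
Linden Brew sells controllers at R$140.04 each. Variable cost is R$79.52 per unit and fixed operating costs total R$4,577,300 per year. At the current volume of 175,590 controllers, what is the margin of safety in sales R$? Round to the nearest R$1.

R$13,997,999

Contribution margin per unit = R$140.04 − R$79.52 = R$60.52. Break-even units = R$4,577,300 ÷ R$60.52 = 75,632.85; break-even revenue = 75,632.85 × R$140.04 = R$10,591,624.12.
Current sales = 175,590 × R$140.04 = R$24,589,623.60.
Margin of safety = R$24,589,623.60 − R$10,591,624.12 = R$13,997,999.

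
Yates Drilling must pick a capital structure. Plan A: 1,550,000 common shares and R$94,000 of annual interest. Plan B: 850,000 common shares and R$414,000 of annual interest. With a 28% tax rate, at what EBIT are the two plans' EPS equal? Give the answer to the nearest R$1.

At indifference, (EBIT − 94,000)(1 − t)/1,550,000 = (EBIT − 414,000)(1 − t)/850,000.
The (1 − t) factor cancels: (EBIT − 94,000) × 850,000 = (EBIT − 414,000) × 1,550,000.
EBIT × (1,550,000 − 850,000) = 414,000 × 1,550,000 − 94,000 × 850,000 = 561,800,000,000, so EBIT = 561,800,000,000 ÷ 700,000 = 802,571.43.

R$802,571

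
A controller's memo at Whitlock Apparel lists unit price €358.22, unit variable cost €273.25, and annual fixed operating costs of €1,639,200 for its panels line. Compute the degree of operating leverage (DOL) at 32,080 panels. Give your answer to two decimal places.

At 32,080 units, contribution = 32,080 × €84.97 = €2,725,837.60.
Operating income = contribution − fixed costs = €2,725,837.60 − €1,639,200 = €1,086,637.60.
DOL = contribution ÷ EBIT = €2,725,837.60 ÷ €1,086,637.60 = 2.5085.

2.51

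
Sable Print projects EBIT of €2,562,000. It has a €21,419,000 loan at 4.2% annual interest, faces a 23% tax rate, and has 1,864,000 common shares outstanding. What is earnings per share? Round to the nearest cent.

€0.69

Pre-tax income = €2,562,000 − €899,598.00 = €1,662,402.00.
After tax at 23%: net income = €1,662,402.00 × 0.77 = €1,280,049.54.
Per share: €1,280,049.54 / 1,864,000 shares = €0.69.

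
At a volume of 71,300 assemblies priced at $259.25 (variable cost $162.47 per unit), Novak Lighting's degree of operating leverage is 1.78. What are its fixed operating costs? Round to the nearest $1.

$3,023,777

At 71,300 units, contribution = 71,300 × $96.78 = $6,900,414.00.
Since DOL = CM ÷ EBIT, EBIT = $6,900,414.00 ÷ 1.78 = $3,876,637.08.
And FC = contribution − EBIT = $6,900,414.00 − $3,876,637.08 = $3,023,777.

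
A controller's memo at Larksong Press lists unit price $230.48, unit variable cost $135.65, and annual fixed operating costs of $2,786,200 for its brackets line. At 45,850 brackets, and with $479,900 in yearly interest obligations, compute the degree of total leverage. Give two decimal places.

4.02

Total contribution margin = 45,850 × $94.83 = $4,347,955.50.
Subtracting fixed costs: EBIT = $4,347,955.50 − $2,786,200 = $1,561,755.50. Interest = $479,900.00, so EBIT − I = $1,081,855.50.
Degree of total leverage = total CM / (EBIT − interest) = $4,347,955.50 / $1,081,855.50 = 4.0190.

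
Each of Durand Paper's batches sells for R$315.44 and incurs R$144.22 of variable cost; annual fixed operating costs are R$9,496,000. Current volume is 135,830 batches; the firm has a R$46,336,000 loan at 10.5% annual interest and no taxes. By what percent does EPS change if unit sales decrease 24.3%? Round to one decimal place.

-63.5%

Contribution at this volume is 135,830 × R$171.22 = R$23,256,812.60.
EBIT = R$23,256,812.60 − R$9,496,000 = R$13,760,812.60.
After interest of R$4,865,280.00, pre-tax earnings = R$8,895,532.60.
Degree of combined leverage = contribution ÷ (EBIT − I) = R$23,256,812.60 ÷ R$8,895,532.60 = 2.6144.
%ΔEPS = DCL × %ΔSales = 2.6144 × -24.3% = -63.5%.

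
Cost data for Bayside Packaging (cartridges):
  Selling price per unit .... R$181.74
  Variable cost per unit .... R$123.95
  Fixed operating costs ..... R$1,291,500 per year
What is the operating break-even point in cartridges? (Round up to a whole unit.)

22,349 cartridges

Unit CM = price − variable cost = R$181.74 − R$123.95 = R$57.79.
Break-even Q = R$1,291,500 / R$57.79 = 22,348.16 → 22,349 cartridges.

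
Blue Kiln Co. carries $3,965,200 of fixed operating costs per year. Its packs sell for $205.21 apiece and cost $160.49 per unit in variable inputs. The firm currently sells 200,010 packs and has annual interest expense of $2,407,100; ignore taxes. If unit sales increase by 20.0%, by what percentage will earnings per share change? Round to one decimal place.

At 200,010 units, contribution = 200,010 × $44.72 = $8,944,447.20.
EBIT = $8,944,447.20 − $3,965,200 = $4,979,247.20.
After interest of $2,407,100.00, pre-tax earnings = $2,572,147.20.
Degree of combined leverage = contribution ÷ (EBIT − I) = $8,944,447.20 ÷ $2,572,147.20 = 3.4774.
EPS therefore changes by 3.4774 × (+20.0%) = +69.5%.

+69.5%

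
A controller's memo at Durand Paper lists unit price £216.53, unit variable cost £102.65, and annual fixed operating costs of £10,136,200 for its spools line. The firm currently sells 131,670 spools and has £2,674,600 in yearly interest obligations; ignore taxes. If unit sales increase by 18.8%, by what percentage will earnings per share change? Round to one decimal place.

+129.1%

Contribution at this volume is 131,670 × £113.88 = £14,994,579.60.
Operating income = contribution − fixed costs = £14,994,579.60 − £10,136,200 = £4,858,379.60.
After interest of £2,674,600.00, pre-tax earnings = £2,183,779.60.
DCL = total CM / (EBIT − I) = £14,994,579.60 / £2,183,779.60 = 6.8663.
EPS therefore changes by 6.8663 × (+18.8%) = +129.1%.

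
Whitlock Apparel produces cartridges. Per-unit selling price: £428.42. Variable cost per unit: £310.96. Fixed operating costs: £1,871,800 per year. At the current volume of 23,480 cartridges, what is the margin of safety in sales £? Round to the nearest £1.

Contribution margin per unit = £428.42 − £310.96 = £117.46. Break-even units = £1,871,800 ÷ £117.46 = 15,935.64; break-even revenue = 15,935.64 × £428.42 = £6,827,145.89.
Current sales = 23,480 × £428.42 = £10,059,301.60.
Margin of safety = £10,059,301.60 − £6,827,145.89 = £3,232,156.

£3,232,156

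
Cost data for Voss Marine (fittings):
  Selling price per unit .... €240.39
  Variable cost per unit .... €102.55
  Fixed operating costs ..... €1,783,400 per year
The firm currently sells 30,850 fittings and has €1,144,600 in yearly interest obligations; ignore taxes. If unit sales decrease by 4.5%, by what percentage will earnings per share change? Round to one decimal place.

At 30,850 units, contribution = 30,850 × €137.84 = €4,252,364.00.
Subtracting fixed costs: EBIT = €4,252,364.00 − €1,783,400 = €2,468,964.00.
Interest = €1,144,600.00, so EBIT − I = €1,324,364.00.
DCL = total CM / (EBIT − I) = €4,252,364.00 / €1,324,364.00 = 3.2109.
EPS therefore changes by 3.2109 × (-4.5%) = -14.4%.

-14.4%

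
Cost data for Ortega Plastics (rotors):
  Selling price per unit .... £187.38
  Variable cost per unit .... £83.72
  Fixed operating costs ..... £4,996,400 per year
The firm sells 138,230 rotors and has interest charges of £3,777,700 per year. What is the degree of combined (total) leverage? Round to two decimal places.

At 138,230 units, contribution = 138,230 × £103.66 = £14,328,921.80.
Subtracting fixed costs: EBIT = £14,328,921.80 − £4,996,400 = £9,332,521.80. Interest = £3,777,700.00.
DOL = £14,328,921.80 ÷ £9,332,521.80 = 1.5354; DFL = £9,332,521.80 ÷ £5,554,821.80 = 1.6801.
DCL = DOL × DFL = 1.5354 × 1.6801 = 2.5796.

2.58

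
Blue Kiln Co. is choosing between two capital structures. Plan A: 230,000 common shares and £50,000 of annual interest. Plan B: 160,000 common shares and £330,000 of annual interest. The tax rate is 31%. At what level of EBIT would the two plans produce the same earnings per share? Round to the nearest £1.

£970,000

Set EPS_A = EPS_B: (EBIT − £50,000)(1 − 0.31) ÷ 230,000 = (EBIT − £330,000)(1 − 0.31) ÷ 160,000.
The (1 − t) factor cancels: (EBIT − 50,000) × 160,000 = (EBIT − 330,000) × 230,000.
EBIT × (230,000 − 160,000) = 330,000 × 230,000 − 50,000 × 160,000 = 67,900,000,000, so EBIT = 67,900,000,000 ÷ 70,000 = 970,000.00.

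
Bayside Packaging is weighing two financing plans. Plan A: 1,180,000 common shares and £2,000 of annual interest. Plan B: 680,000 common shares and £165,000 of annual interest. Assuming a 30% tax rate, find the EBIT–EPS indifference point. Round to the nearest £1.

£386,680

Set EPS_A = EPS_B: (EBIT − £2,000)(1 − 0.30) ÷ 1,180,000 = (EBIT − £165,000)(1 − 0.30) ÷ 680,000.
Cancelling (1 − t) and cross-multiplying: 680,000·(EBIT − 2,000) = 1,180,000·(EBIT − 165,000).
EBIT × (1,180,000 − 680,000) = 165,000 × 1,180,000 − 2,000 × 680,000 = 193,340,000,000, so EBIT = 193,340,000,000 ÷ 500,000 = 386,680.00.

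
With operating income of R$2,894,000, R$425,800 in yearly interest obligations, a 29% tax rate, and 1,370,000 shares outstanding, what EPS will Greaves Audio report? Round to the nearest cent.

R$1.28

Interest = R$425,800.00, so EBT = R$2,894,000 − R$425,800.00 = R$2,468,200.00.
After tax at 29%: net income = R$2,468,200.00 × 0.71 = R$1,752,422.00.
EPS = R$1,752,422.00 ÷ 1,370,000 = R$1.28.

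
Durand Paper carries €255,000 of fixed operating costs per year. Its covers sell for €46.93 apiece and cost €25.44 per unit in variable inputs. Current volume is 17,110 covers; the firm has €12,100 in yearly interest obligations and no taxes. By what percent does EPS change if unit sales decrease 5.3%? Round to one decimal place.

-19.4%

Total contribution margin = 17,110 × €21.49 = €367,693.90.
Subtracting fixed costs: EBIT = €367,693.90 − €255,000 = €112,693.90.
After interest of €12,100.00, pre-tax earnings = €100,593.90.
DCL = total CM / (EBIT − I) = €367,693.90 / €100,593.90 = 3.6552.
%ΔEPS = DCL × %ΔSales = 3.6552 × -5.3% = -19.4%.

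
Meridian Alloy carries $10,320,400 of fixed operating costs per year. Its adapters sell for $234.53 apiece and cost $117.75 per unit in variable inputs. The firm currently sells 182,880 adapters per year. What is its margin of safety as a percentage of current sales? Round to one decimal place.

51.7%

Unit CM = price − variable cost = $234.53 − $117.75 = $116.78. Break-even units = $10,320,400 ÷ $116.78 = 88,374.72; break-even revenue = 88,374.72 × $234.53 = $20,726,523.48.
Current sales = 182,880 × $234.53 = $42,890,846.40.
Margin of safety = ($42,890,846.40 − $20,726,523.48) ÷ $42,890,846.40 = 51.7%.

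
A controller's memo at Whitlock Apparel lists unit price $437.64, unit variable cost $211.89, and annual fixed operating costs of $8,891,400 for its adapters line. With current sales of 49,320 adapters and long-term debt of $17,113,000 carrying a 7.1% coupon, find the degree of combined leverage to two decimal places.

10.84

At 49,320 units, contribution = 49,320 × $225.75 = $11,133,990.00.
Operating income = contribution − fixed costs = $11,133,990.00 − $8,891,400 = $2,242,590.00. Interest = $1,215,023.00, so EBIT − I = $1,027,567.00.
Degree of total leverage = total CM / (EBIT − interest) = $11,133,990.00 / $1,027,567.00 = 10.8353.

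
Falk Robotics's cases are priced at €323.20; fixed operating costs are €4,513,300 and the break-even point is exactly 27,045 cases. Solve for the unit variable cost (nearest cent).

Contribution per unit must be FC / Q = €4,513,300 / 27,045 = €166.8811.
Hence VC = price − CM = €323.20 − €166.8811 = €156.32.

€156.32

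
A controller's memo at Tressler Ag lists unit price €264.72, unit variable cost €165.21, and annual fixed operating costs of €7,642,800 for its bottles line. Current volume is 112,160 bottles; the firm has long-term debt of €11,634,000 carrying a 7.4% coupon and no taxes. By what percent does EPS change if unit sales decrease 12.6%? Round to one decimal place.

-52.9%

Contribution at this volume is 112,160 × €99.51 = €11,161,041.60.
Operating income = contribution − fixed costs = €11,161,041.60 − €7,642,800 = €3,518,241.60.
After interest of €860,916.00, pre-tax earnings = €2,657,325.60.
Degree of combined leverage = contribution ÷ (EBIT − I) = €11,161,041.60 ÷ €2,657,325.60 = 4.2001.
EPS therefore changes by 4.2001 × (-12.6%) = -52.9%.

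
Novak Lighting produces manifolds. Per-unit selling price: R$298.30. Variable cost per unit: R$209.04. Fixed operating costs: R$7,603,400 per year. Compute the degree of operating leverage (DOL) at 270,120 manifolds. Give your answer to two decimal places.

1.46

Contribution at this volume is 270,120 × R$89.26 = R$24,110,911.20.
Operating income = contribution − fixed costs = R$24,110,911.20 − R$7,603,400 = R$16,507,511.20.
So DOL = total CM / EBIT = R$24,110,911.20 / R$16,507,511.20 = 1.4606.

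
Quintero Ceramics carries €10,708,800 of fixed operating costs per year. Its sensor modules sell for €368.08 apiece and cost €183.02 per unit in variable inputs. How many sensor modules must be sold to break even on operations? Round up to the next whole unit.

Each unit contributes €368.08 − €183.02 = €185.06.
Break-even Q = €10,708,800 / €185.06 = 57,866.64 → 57,867 sensor modules.

57,867 sensor modules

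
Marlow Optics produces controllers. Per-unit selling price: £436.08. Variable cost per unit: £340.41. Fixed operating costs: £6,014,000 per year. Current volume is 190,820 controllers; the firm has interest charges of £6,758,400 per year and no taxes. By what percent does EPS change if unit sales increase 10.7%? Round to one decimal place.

+35.6%

Contribution at this volume is 190,820 × £95.67 = £18,255,749.40.
Subtracting fixed costs: EBIT = £18,255,749.40 − £6,014,000 = £12,241,749.40.
Interest = £6,758,400.00, so EBIT − I = £5,483,349.40.
DCL = total CM / (EBIT − I) = £18,255,749.40 / £5,483,349.40 = 3.3293.
EPS therefore changes by 3.3293 × (+10.7%) = +35.6%.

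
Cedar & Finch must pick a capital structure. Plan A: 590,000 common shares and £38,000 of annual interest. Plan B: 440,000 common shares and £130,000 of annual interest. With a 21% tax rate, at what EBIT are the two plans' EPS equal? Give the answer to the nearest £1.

£399,867

At indifference, (EBIT − 38,000)(1 − t)/590,000 = (EBIT − 130,000)(1 − t)/440,000.
Cancelling (1 − t) and cross-multiplying: 440,000·(EBIT − 38,000) = 590,000·(EBIT − 130,000).
EBIT × (590,000 − 440,000) = 130,000 × 590,000 − 38,000 × 440,000 = 59,980,000,000, so EBIT = 59,980,000,000 ÷ 150,000 = 399,866.67.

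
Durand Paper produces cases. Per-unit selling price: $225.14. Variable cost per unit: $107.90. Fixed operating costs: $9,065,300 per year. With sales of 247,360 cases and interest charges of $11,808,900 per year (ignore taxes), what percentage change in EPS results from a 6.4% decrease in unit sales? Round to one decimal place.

Total contribution margin = 247,360 × $117.24 = $29,000,486.40.
EBIT = $29,000,486.40 − $9,065,300 = $19,935,186.40.
After interest of $11,808,900.00, pre-tax earnings = $8,126,286.40.
DCL = total CM / (EBIT − I) = $29,000,486.40 / $8,126,286.40 = 3.5687.
EPS therefore changes by 3.5687 × (-6.4%) = -22.8%.

-22.8%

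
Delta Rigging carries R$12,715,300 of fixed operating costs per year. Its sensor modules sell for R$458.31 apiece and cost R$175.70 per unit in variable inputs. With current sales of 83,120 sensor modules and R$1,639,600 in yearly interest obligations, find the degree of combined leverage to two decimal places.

2.57

At 83,120 units, contribution = 83,120 × R$282.61 = R$23,490,543.20.
Operating income = contribution − fixed costs = R$23,490,543.20 − R$12,715,300 = R$10,775,243.20. Interest = R$1,639,600.00.
DOL = R$23,490,543.20 ÷ R$10,775,243.20 = 2.1800; DFL = R$10,775,243.20 ÷ R$9,135,643.20 = 1.1795.
DCL = DOL × DFL = 2.1800 × 1.1795 = 2.5713.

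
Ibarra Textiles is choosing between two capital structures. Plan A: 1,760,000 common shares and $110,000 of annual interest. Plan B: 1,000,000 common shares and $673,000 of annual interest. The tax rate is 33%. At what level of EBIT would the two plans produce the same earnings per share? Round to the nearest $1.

Set EPS_A = EPS_B: (EBIT − $110,000)(1 − 0.33) ÷ 1,760,000 = (EBIT − $673,000)(1 − 0.33) ÷ 1,000,000.
The (1 − t) factor cancels: (EBIT − 110,000) × 1,000,000 = (EBIT − 673,000) × 1,760,000.
Solving, EBIT = (673,000·1,760,000 − 110,000·1,000,000) / (1,760,000 − 1,000,000) = 1,074,480,000,000 / 760,000 = 1,413,789.47.

$1,413,789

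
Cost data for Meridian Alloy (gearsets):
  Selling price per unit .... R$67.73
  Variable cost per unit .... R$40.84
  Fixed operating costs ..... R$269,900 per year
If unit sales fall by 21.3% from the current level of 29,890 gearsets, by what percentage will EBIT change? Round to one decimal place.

Total contribution margin = 29,890 × R$26.89 = R$803,742.10.
EBIT = R$803,742.10 − R$269,900 = R$533,842.10.
So DOL = total CM / EBIT = R$803,742.10 / R$533,842.10 = 1.5056.
Operating income changes by 1.5056 × -21.3% = -32.1%.

-32.1%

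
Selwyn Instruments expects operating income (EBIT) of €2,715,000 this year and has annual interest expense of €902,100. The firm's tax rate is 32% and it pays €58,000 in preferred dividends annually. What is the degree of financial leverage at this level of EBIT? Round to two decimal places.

1.57

Annual interest charges come to €902,100.00.
Pre-tax preferred-dividend burden = €58,000 ÷ (1 − 0.32) = €85,294.12.
DFL = EBIT ÷ [EBIT − I − D_p/(1−t)] = €2,715,000 ÷ [€2,715,000 − €902,100.00 − €85,294.12] = €2,715,000 ÷ €1,727,605.88 = 1.5715.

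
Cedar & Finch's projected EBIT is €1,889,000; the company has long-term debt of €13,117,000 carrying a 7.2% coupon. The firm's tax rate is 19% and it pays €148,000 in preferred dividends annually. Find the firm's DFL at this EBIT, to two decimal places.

2.48

Annual interest charges come to €944,424.00.
Pre-tax preferred-dividend burden = €148,000 ÷ (1 − 0.19) = €182,716.05.
DFL = EBIT ÷ [EBIT − I − D_p/(1−t)] = €1,889,000 ÷ [€1,889,000 − €944,424.00 − €182,716.05] = €1,889,000 ÷ €761,859.95 = 2.4795.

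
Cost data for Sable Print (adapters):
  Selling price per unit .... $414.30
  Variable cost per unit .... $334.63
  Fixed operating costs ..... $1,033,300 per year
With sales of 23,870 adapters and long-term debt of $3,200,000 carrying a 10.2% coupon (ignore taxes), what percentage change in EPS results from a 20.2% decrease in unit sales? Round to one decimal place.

-70.9%

At 23,870 units, contribution = 23,870 × $79.67 = $1,901,722.90.
EBIT = $1,901,722.90 − $1,033,300 = $868,422.90.
Interest = $326,400.00, so EBIT − I = $542,022.90.
DCL = total CM / (EBIT − I) = $1,901,722.90 / $542,022.90 = 3.5086.
%ΔEPS = DCL × %ΔSales = 3.5086 × -20.2% = -70.9%.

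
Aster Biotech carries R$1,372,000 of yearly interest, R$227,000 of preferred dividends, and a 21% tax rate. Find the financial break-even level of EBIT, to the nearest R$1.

R$1,659,342

Grossing the preferred dividend up to pre-tax terms: R$227,000 / (1 − 0.21) = R$287,341.77.
Financial break-even EBIT = interest + D_p ÷ (1 − t) = R$1,372,000 + R$287,341.77 = R$1,659,341.77.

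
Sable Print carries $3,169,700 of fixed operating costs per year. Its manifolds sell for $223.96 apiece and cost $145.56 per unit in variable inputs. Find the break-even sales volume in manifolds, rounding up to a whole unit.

Unit CM = price − variable cost = $223.96 − $145.56 = $78.40.
Units to break even: $3,169,700 ÷ $78.40 = 40,429.85, rounded up to 40,430.

40,430 manifolds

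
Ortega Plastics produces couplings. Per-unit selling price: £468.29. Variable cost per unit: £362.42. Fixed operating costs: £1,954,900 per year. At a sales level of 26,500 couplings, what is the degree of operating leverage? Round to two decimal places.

Contribution at this volume is 26,500 × £105.87 = £2,805,555.00.
Operating income = contribution − fixed costs = £2,805,555.00 − £1,954,900 = £850,655.00.
So DOL = total CM / EBIT = £2,805,555.00 / £850,655.00 = 3.2981.

3.30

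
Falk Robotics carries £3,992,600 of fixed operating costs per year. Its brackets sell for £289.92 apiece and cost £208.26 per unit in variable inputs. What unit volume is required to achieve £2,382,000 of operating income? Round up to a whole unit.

78,063 brackets

Each unit contributes £289.92 − £208.26 = £81.66.
Units = (FC + target) / CM = (£3,992,600 + £2,382,000) / £81.66 = 78,062.70, so 78,063 brackets.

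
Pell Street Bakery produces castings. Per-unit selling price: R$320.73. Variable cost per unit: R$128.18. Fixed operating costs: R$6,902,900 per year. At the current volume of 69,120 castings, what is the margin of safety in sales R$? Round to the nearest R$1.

Contribution margin per unit = R$320.73 − R$128.18 = R$192.55. Break-even units = R$6,902,900 ÷ R$192.55 = 35,849.91; break-even revenue = 35,849.91 × R$320.73 = R$11,498,141.35.
Current sales = 69,120 × R$320.73 = R$22,168,857.60.
Margin of safety = R$22,168,857.60 − R$11,498,141.35 = R$10,670,716.

R$10,670,716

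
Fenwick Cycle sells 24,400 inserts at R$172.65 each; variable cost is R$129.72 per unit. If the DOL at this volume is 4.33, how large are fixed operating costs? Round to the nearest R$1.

R$805,577

Contribution at this volume is 24,400 × R$42.93 = R$1,047,492.00.
DOL = contribution / EBIT, so EBIT = R$1,047,492.00 / 4.33 = R$241,915.01.
Fixed costs = CM − EBIT = R$1,047,492.00 − R$241,915.01 = R$805,577.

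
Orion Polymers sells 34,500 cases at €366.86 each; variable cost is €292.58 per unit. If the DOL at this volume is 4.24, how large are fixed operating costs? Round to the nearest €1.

Total contribution margin = 34,500 × €74.28 = €2,562,660.00.
Since DOL = CM ÷ EBIT, EBIT = €2,562,660.00 ÷ 4.24 = €604,400.94.
Fixed costs = CM − EBIT = €2,562,660.00 − €604,400.94 = €1,958,259.

€1,958,259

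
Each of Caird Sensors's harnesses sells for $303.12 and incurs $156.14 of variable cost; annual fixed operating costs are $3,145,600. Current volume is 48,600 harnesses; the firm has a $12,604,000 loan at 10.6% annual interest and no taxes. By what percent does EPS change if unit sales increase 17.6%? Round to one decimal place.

+47.2%

Total contribution margin = 48,600 × $146.98 = $7,143,228.00.
Operating income = contribution − fixed costs = $7,143,228.00 − $3,145,600 = $3,997,628.00.
After interest of $1,336,024.00, pre-tax earnings = $2,661,604.00.
DCL = total CM / (EBIT − I) = $7,143,228.00 / $2,661,604.00 = 2.6838.
EPS therefore changes by 2.6838 × (+17.6%) = +47.2%.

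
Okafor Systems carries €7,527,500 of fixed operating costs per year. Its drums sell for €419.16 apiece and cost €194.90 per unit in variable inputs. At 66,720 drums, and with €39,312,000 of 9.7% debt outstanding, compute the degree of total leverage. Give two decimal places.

Total contribution margin = 66,720 × €224.26 = €14,962,627.20.
Operating income = contribution − fixed costs = €14,962,627.20 − €7,527,500 = €7,435,127.20. Interest = €3,813,264.00, so EBIT − I = €3,621,863.20.
DCL = contribution ÷ (EBIT − I) = €14,962,627.20 ÷ €3,621,863.20 = 4.1312.

4.13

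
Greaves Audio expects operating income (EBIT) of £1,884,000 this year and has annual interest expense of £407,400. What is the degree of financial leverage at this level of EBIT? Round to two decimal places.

Interest = £407,400.00.
Degree of financial leverage = EBIT / (EBIT − interest) = £1,884,000 / £1,476,600.00 = 1.2759.

1.28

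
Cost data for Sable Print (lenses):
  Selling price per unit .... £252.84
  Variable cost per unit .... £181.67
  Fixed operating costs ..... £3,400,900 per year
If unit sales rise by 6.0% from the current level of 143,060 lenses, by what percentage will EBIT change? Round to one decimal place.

At 143,060 units, contribution = 143,060 × £71.17 = £10,181,580.20.
Subtracting fixed costs: EBIT = £10,181,580.20 − £3,400,900 = £6,780,680.20.
So DOL = total CM / EBIT = £10,181,580.20 / £6,780,680.20 = 1.5016.
%ΔEBIT = DOL × %ΔSales = 1.5016 × +6.0% = +9.0%.

+9.0%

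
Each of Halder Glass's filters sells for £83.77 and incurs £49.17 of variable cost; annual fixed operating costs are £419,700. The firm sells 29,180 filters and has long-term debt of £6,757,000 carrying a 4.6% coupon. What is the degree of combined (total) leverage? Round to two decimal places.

Contribution at this volume is 29,180 × £34.60 = £1,009,628.00.
EBIT = £1,009,628.00 − £419,700 = £589,928.00. Interest = £310,822.00, so EBIT − I = £279,106.00.
DCL = contribution ÷ (EBIT − I) = £1,009,628.00 ÷ £279,106.00 = 3.6174.

3.62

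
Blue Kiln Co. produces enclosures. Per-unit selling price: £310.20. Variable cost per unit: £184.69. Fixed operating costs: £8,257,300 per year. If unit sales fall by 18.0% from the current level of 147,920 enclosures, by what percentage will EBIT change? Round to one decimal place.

Contribution at this volume is 147,920 × £125.51 = £18,565,439.20.
Subtracting fixed costs: EBIT = £18,565,439.20 − £8,257,300 = £10,308,139.20.
Degree of operating leverage = £18,565,439.20 / £10,308,139.20 = 1.8010.
Operating income changes by 1.8010 × -18.0% = -32.4%.

-32.4%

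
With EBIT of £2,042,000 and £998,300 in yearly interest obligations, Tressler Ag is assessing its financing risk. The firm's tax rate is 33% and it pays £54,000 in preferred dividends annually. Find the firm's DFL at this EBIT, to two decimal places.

2.12

Annual interest charges come to £998,300.00.
Pre-tax preferred-dividend burden = £54,000 ÷ (1 − 0.33) = £80,597.01.
DFL = EBIT ÷ [EBIT − I − D_p/(1−t)] = £2,042,000 ÷ [£2,042,000 − £998,300.00 − £80,597.01] = £2,042,000 ÷ £963,102.99 = 2.1202.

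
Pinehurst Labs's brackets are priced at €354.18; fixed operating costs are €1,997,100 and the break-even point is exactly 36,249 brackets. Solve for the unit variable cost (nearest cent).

Contribution per unit must be FC / Q = €1,997,100 / 36,249 = €55.0939.
Hence VC = price − CM = €354.18 − €55.0939 = €299.09.

€299.09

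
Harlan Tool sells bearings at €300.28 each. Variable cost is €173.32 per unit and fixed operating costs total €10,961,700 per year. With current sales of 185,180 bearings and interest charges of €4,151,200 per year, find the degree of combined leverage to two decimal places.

Total contribution margin = 185,180 × €126.96 = €23,510,452.80.
EBIT = €23,510,452.80 − €10,961,700 = €12,548,752.80. Interest = €4,151,200.00.
DOL = €23,510,452.80 ÷ €12,548,752.80 = 1.8735; DFL = €12,548,752.80 ÷ €8,397,552.80 = 1.4943.
Combined leverage = 1.8735 × 1.4943 = 2.7996.

2.80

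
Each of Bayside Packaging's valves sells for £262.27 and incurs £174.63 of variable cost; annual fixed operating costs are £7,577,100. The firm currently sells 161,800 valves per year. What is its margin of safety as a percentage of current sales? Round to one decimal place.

Contribution margin per unit = £262.27 − £174.63 = £87.64. Break-even units = £7,577,100 ÷ £87.64 = 86,457.10; break-even revenue = 86,457.10 × £262.27 = £22,675,102.89.
Actual sales revenue = 161,800 × £262.27 = £42,435,286.00.
Margin of safety = (£42,435,286.00 − £22,675,102.89) ÷ £42,435,286.00 = 46.6%.

46.6%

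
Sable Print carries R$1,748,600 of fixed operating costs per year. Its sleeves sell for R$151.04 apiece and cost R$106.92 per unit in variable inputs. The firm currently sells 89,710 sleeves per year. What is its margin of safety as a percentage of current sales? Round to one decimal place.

55.8%

Unit CM = price − variable cost = R$151.04 − R$106.92 = R$44.12. Break-even units = R$1,748,600 ÷ R$44.12 = 39,632.82; break-even revenue = 39,632.82 × R$151.04 = R$5,986,141.07.
Actual sales revenue = 89,710 × R$151.04 = R$13,549,798.40.
Margin of safety = (R$13,549,798.40 − R$5,986,141.07) ÷ R$13,549,798.40 = 55.8%.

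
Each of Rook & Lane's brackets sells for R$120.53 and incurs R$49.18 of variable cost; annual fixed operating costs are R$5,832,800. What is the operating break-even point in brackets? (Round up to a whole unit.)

Unit CM = price − variable cost = R$120.53 − R$49.18 = R$71.35.
Break-even volume = fixed costs ÷ CM per unit = R$5,832,800 ÷ R$71.35 = 81,749.12, so 81,750 brackets.

81,750 brackets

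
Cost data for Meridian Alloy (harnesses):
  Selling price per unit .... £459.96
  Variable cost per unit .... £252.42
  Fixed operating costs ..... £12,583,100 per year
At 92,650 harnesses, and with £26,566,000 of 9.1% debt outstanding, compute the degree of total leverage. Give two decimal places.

4.55

At 92,650 units, contribution = 92,650 × £207.54 = £19,228,581.00.
Subtracting fixed costs: EBIT = £19,228,581.00 − £12,583,100 = £6,645,481.00. Interest = £2,417,506.00.
DOL = £19,228,581.00 ÷ £6,645,481.00 = 2.8935; DFL = £6,645,481.00 ÷ £4,227,975.00 = 1.5718.
Combined leverage = 2.8935 × 1.5718 = 4.5480.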